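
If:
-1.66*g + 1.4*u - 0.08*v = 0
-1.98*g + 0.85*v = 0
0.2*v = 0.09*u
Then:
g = 0.00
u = 0.00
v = 0.00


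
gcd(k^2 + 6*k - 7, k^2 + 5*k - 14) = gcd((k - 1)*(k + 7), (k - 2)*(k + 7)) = k + 7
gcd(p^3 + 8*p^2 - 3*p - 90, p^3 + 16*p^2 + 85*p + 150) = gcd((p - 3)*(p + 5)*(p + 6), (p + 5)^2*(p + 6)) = p^2 + 11*p + 30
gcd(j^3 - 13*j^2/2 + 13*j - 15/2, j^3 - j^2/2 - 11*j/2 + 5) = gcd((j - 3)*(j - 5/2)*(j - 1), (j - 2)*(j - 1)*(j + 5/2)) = j - 1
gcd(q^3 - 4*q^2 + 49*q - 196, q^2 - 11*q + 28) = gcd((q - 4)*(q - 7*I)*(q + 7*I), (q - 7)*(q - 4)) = q - 4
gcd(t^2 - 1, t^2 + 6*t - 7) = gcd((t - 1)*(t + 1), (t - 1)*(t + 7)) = t - 1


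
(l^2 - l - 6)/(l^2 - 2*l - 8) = (l - 3)/(l - 4)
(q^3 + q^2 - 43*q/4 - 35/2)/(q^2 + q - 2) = (q^2 - q - 35/4)/(q - 1)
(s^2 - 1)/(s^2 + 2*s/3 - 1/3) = 3*(s - 1)/(3*s - 1)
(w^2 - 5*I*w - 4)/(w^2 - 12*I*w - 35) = (-w^2 + 5*I*w + 4)/(-w^2 + 12*I*w + 35)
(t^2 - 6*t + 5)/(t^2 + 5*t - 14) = (t^2 - 6*t + 5)/(t^2 + 5*t - 14)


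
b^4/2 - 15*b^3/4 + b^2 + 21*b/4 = b*(b/2 + 1/2)*(b - 7)*(b - 3/2)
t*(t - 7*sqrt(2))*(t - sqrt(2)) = t^3 - 8*sqrt(2)*t^2 + 14*t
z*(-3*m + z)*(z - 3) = -3*m*z^2 + 9*m*z + z^3 - 3*z^2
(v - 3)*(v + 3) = v^2 - 9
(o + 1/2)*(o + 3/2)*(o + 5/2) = o^3 + 9*o^2/2 + 23*o/4 + 15/8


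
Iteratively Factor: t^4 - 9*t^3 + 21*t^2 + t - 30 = (t - 5)*(t^3 - 4*t^2 + t + 6) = (t - 5)*(t - 2)*(t^2 - 2*t - 3) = (t - 5)*(t - 3)*(t - 2)*(t + 1)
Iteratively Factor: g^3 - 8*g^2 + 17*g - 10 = (g - 1)*(g^2 - 7*g + 10) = (g - 5)*(g - 1)*(g - 2)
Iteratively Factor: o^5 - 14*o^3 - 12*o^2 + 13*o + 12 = (o - 4)*(o^4 + 4*o^3 + 2*o^2 - 4*o - 3) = (o - 4)*(o + 1)*(o^3 + 3*o^2 - o - 3) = (o - 4)*(o + 1)*(o + 3)*(o^2 - 1) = (o - 4)*(o + 1)^2*(o + 3)*(o - 1)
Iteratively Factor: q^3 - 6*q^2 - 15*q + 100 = (q + 4)*(q^2 - 10*q + 25) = (q - 5)*(q + 4)*(q - 5)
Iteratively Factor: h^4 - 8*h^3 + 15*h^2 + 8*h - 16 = (h - 4)*(h^3 - 4*h^2 - h + 4) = (h - 4)*(h - 1)*(h^2 - 3*h - 4) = (h - 4)^2*(h - 1)*(h + 1)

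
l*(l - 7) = l^2 - 7*l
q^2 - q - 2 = (q - 2)*(q + 1)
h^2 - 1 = (h - 1)*(h + 1)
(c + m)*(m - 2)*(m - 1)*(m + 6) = c*m^3 + 3*c*m^2 - 16*c*m + 12*c + m^4 + 3*m^3 - 16*m^2 + 12*m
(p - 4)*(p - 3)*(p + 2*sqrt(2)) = p^3 - 7*p^2 + 2*sqrt(2)*p^2 - 14*sqrt(2)*p + 12*p + 24*sqrt(2)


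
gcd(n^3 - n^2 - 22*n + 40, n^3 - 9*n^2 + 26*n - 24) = n^2 - 6*n + 8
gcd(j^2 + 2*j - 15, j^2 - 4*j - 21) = 1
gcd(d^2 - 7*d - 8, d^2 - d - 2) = d + 1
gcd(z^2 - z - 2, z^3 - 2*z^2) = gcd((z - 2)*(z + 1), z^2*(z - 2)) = z - 2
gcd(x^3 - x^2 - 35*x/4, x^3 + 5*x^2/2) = x^2 + 5*x/2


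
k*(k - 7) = k^2 - 7*k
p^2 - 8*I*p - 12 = (p - 6*I)*(p - 2*I)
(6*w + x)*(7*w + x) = 42*w^2 + 13*w*x + x^2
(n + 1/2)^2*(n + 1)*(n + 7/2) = n^4 + 11*n^3/2 + 33*n^2/4 + 37*n/8 + 7/8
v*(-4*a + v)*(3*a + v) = -12*a^2*v - a*v^2 + v^3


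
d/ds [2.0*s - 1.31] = 2.00000000000000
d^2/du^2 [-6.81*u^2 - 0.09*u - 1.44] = -13.6200000000000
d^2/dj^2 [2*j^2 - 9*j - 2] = 4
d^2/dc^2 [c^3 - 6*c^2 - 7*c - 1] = 6*c - 12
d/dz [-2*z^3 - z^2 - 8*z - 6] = -6*z^2 - 2*z - 8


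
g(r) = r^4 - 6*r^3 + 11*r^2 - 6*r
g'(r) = 4*r^3 - 18*r^2 + 22*r - 6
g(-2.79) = 293.26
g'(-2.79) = -294.36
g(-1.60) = 68.89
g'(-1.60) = -103.66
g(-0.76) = 13.88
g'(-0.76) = -34.87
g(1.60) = 0.54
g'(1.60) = -0.50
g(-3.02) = 366.89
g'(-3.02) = -346.78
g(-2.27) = 167.04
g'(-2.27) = -195.48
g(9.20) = 3367.64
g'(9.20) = 1787.63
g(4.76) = 86.94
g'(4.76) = 122.28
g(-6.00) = 3024.00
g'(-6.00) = -1650.00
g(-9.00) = 11880.00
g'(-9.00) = -4578.00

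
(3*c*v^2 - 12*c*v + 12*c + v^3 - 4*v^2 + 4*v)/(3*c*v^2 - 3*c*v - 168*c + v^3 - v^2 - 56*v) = (v^2 - 4*v + 4)/(v^2 - v - 56)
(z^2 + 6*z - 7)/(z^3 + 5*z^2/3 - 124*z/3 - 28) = 3*(z - 1)/(3*z^2 - 16*z - 12)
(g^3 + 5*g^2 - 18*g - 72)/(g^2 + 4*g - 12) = (g^2 - g - 12)/(g - 2)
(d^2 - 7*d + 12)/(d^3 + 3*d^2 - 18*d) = (d - 4)/(d*(d + 6))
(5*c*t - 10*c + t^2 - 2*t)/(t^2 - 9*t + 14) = (5*c + t)/(t - 7)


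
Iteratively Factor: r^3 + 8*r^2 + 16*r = (r + 4)*(r^2 + 4*r) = (r + 4)^2*(r)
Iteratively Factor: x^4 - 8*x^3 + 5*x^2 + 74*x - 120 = (x - 4)*(x^3 - 4*x^2 - 11*x + 30) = (x - 4)*(x + 3)*(x^2 - 7*x + 10) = (x - 5)*(x - 4)*(x + 3)*(x - 2)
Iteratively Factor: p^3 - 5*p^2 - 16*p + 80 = (p - 5)*(p^2 - 16) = (p - 5)*(p - 4)*(p + 4)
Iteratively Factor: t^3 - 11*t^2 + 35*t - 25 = (t - 5)*(t^2 - 6*t + 5) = (t - 5)*(t - 1)*(t - 5)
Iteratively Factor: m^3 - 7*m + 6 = (m + 3)*(m^2 - 3*m + 2) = (m - 2)*(m + 3)*(m - 1)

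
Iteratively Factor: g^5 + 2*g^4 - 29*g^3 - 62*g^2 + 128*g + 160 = (g + 4)*(g^4 - 2*g^3 - 21*g^2 + 22*g + 40) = (g + 4)^2*(g^3 - 6*g^2 + 3*g + 10) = (g + 1)*(g + 4)^2*(g^2 - 7*g + 10) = (g - 2)*(g + 1)*(g + 4)^2*(g - 5)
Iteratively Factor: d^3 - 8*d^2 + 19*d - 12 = (d - 1)*(d^2 - 7*d + 12) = (d - 4)*(d - 1)*(d - 3)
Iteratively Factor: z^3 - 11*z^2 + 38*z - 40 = (z - 5)*(z^2 - 6*z + 8) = (z - 5)*(z - 4)*(z - 2)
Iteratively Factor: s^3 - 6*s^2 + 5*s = (s)*(s^2 - 6*s + 5) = s*(s - 5)*(s - 1)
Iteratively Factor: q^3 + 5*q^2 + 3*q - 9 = (q - 1)*(q^2 + 6*q + 9) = (q - 1)*(q + 3)*(q + 3)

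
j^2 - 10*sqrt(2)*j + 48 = (j - 6*sqrt(2))*(j - 4*sqrt(2))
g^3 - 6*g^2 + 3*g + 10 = (g - 5)*(g - 2)*(g + 1)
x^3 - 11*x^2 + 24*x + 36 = (x - 6)^2*(x + 1)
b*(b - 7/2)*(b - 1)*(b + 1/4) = b^4 - 17*b^3/4 + 19*b^2/8 + 7*b/8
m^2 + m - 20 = (m - 4)*(m + 5)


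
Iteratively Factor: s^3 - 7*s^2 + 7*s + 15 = (s + 1)*(s^2 - 8*s + 15) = (s - 5)*(s + 1)*(s - 3)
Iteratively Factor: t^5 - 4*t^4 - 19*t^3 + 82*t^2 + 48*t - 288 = (t + 4)*(t^4 - 8*t^3 + 13*t^2 + 30*t - 72) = (t + 2)*(t + 4)*(t^3 - 10*t^2 + 33*t - 36) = (t - 4)*(t + 2)*(t + 4)*(t^2 - 6*t + 9) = (t - 4)*(t - 3)*(t + 2)*(t + 4)*(t - 3)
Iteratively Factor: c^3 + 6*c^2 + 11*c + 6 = (c + 3)*(c^2 + 3*c + 2) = (c + 2)*(c + 3)*(c + 1)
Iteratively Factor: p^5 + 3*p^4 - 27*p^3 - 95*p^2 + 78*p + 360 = (p - 5)*(p^4 + 8*p^3 + 13*p^2 - 30*p - 72) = (p - 5)*(p + 4)*(p^3 + 4*p^2 - 3*p - 18) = (p - 5)*(p + 3)*(p + 4)*(p^2 + p - 6) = (p - 5)*(p - 2)*(p + 3)*(p + 4)*(p + 3)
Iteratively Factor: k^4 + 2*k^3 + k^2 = (k + 1)*(k^3 + k^2) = k*(k + 1)*(k^2 + k) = k^2*(k + 1)*(k + 1)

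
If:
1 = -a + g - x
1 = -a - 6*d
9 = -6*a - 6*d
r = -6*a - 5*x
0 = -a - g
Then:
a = -8/5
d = 1/10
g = 8/5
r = -7/5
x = 11/5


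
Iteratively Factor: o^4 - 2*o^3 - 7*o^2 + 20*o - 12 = (o + 3)*(o^3 - 5*o^2 + 8*o - 4) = (o - 2)*(o + 3)*(o^2 - 3*o + 2) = (o - 2)*(o - 1)*(o + 3)*(o - 2)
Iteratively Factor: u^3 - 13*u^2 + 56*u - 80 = (u - 4)*(u^2 - 9*u + 20) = (u - 4)^2*(u - 5)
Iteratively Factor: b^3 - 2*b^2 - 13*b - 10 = (b + 2)*(b^2 - 4*b - 5) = (b - 5)*(b + 2)*(b + 1)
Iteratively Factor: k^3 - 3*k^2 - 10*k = (k)*(k^2 - 3*k - 10) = k*(k + 2)*(k - 5)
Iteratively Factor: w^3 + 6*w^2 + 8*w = (w + 4)*(w^2 + 2*w) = w*(w + 4)*(w + 2)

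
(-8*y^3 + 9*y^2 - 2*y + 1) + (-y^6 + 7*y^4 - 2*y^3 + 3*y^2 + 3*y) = -y^6 + 7*y^4 - 10*y^3 + 12*y^2 + y + 1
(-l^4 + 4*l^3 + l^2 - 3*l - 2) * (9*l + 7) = -9*l^5 + 29*l^4 + 37*l^3 - 20*l^2 - 39*l - 14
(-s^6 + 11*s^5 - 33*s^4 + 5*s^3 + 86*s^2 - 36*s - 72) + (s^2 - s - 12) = -s^6 + 11*s^5 - 33*s^4 + 5*s^3 + 87*s^2 - 37*s - 84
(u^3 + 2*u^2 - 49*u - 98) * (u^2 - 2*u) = u^5 - 53*u^3 + 196*u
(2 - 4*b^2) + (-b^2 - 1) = 1 - 5*b^2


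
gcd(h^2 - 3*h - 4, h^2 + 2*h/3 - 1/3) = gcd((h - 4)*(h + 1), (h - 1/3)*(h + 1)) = h + 1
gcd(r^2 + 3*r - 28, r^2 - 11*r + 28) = r - 4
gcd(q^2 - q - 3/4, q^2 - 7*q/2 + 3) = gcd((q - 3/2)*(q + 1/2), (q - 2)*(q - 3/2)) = q - 3/2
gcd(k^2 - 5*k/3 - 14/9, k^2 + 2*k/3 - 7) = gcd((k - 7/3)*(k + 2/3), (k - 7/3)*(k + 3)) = k - 7/3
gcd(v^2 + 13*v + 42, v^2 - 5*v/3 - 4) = 1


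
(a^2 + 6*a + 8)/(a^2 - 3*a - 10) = (a + 4)/(a - 5)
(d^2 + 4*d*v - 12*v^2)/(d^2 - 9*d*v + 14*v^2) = (-d - 6*v)/(-d + 7*v)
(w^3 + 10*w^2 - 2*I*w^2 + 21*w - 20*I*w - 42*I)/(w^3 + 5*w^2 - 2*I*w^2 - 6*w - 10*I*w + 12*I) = (w^2 + 10*w + 21)/(w^2 + 5*w - 6)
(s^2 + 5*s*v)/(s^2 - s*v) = (s + 5*v)/(s - v)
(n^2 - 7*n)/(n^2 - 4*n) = (n - 7)/(n - 4)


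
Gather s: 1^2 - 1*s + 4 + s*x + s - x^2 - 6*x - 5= s*x - x^2 - 6*x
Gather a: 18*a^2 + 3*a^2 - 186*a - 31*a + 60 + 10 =21*a^2 - 217*a + 70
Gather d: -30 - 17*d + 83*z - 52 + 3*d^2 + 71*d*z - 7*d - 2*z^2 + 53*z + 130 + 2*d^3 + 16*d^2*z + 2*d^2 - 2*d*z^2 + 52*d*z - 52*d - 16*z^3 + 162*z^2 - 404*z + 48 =2*d^3 + d^2*(16*z + 5) + d*(-2*z^2 + 123*z - 76) - 16*z^3 + 160*z^2 - 268*z + 96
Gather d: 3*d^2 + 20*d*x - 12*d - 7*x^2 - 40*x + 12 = 3*d^2 + d*(20*x - 12) - 7*x^2 - 40*x + 12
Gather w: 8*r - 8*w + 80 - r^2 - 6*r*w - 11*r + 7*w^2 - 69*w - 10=-r^2 - 3*r + 7*w^2 + w*(-6*r - 77) + 70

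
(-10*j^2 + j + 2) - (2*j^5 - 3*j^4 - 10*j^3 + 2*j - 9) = -2*j^5 + 3*j^4 + 10*j^3 - 10*j^2 - j + 11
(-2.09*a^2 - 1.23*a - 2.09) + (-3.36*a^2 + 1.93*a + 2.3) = -5.45*a^2 + 0.7*a + 0.21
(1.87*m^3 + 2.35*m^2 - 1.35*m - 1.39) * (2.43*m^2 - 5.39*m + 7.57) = 4.5441*m^5 - 4.3688*m^4 - 1.7911*m^3 + 21.6883*m^2 - 2.7274*m - 10.5223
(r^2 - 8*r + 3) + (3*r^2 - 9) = 4*r^2 - 8*r - 6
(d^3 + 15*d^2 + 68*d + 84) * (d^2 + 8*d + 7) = d^5 + 23*d^4 + 195*d^3 + 733*d^2 + 1148*d + 588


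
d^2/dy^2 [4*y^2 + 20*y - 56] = 8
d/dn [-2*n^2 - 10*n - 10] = -4*n - 10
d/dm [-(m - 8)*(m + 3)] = 5 - 2*m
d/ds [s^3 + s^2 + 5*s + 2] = 3*s^2 + 2*s + 5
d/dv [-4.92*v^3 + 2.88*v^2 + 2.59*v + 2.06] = -14.76*v^2 + 5.76*v + 2.59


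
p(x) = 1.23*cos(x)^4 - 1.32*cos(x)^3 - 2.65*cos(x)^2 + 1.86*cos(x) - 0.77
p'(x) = -4.92*sin(x)*cos(x)^3 + 3.96*sin(x)*cos(x)^2 + 5.3*sin(x)*cos(x) - 1.86*sin(x)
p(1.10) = -0.54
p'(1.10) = 0.80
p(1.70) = -1.05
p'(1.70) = -2.45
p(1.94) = -1.70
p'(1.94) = -2.82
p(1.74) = -1.15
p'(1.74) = -2.58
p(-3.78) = -2.78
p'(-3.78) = -0.60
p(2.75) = -2.81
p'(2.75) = 0.19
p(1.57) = -0.77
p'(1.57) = -1.86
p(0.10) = -1.64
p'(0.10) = 0.25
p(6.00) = -1.55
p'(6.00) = -0.71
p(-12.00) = -1.26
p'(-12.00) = 1.33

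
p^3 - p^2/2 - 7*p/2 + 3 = (p - 3/2)*(p - 1)*(p + 2)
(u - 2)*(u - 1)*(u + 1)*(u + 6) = u^4 + 4*u^3 - 13*u^2 - 4*u + 12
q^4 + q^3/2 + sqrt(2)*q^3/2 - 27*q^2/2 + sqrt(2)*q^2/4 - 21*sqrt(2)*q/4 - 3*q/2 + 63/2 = (q - 3)*(q + 7/2)*(q - sqrt(2))*(q + 3*sqrt(2)/2)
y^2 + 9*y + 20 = (y + 4)*(y + 5)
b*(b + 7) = b^2 + 7*b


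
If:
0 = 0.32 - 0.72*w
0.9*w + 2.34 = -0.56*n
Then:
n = -4.89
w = 0.44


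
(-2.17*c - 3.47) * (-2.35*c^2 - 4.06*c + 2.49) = 5.0995*c^3 + 16.9647*c^2 + 8.6849*c - 8.6403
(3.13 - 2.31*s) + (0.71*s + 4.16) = 7.29 - 1.6*s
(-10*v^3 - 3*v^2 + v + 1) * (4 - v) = 10*v^4 - 37*v^3 - 13*v^2 + 3*v + 4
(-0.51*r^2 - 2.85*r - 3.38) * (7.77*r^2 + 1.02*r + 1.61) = -3.9627*r^4 - 22.6647*r^3 - 29.9907*r^2 - 8.0361*r - 5.4418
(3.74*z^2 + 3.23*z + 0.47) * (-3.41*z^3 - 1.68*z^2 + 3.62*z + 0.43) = -12.7534*z^5 - 17.2975*z^4 + 6.5097*z^3 + 12.5112*z^2 + 3.0903*z + 0.2021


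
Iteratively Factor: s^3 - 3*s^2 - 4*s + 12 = (s - 3)*(s^2 - 4) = (s - 3)*(s + 2)*(s - 2)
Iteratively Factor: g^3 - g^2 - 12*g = (g - 4)*(g^2 + 3*g) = (g - 4)*(g + 3)*(g)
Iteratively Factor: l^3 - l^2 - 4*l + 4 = (l - 1)*(l^2 - 4) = (l - 1)*(l + 2)*(l - 2)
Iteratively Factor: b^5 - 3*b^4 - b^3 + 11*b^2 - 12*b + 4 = (b - 2)*(b^4 - b^3 - 3*b^2 + 5*b - 2) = (b - 2)*(b - 1)*(b^3 - 3*b + 2) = (b - 2)*(b - 1)^2*(b^2 + b - 2) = (b - 2)*(b - 1)^3*(b + 2)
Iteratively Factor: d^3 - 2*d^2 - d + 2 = (d - 1)*(d^2 - d - 2) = (d - 1)*(d + 1)*(d - 2)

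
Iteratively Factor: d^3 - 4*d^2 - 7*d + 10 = (d + 2)*(d^2 - 6*d + 5) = (d - 5)*(d + 2)*(d - 1)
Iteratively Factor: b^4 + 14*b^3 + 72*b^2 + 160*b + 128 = (b + 4)*(b^3 + 10*b^2 + 32*b + 32) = (b + 4)^2*(b^2 + 6*b + 8) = (b + 4)^3*(b + 2)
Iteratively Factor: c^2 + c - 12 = (c - 3)*(c + 4)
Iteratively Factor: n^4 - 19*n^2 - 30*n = (n - 5)*(n^3 + 5*n^2 + 6*n) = n*(n - 5)*(n^2 + 5*n + 6) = n*(n - 5)*(n + 2)*(n + 3)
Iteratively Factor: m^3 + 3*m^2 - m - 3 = (m - 1)*(m^2 + 4*m + 3) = (m - 1)*(m + 1)*(m + 3)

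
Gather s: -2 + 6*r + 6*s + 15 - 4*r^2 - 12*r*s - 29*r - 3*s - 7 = -4*r^2 - 23*r + s*(3 - 12*r) + 6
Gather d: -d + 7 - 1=6 - d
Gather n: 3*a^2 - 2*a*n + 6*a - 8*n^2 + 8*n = 3*a^2 + 6*a - 8*n^2 + n*(8 - 2*a)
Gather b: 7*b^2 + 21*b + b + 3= 7*b^2 + 22*b + 3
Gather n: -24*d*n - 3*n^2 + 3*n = -3*n^2 + n*(3 - 24*d)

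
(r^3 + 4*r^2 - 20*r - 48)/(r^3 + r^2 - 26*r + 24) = (r + 2)/(r - 1)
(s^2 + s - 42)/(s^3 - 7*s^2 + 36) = (s + 7)/(s^2 - s - 6)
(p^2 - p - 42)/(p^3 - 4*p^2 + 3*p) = (p^2 - p - 42)/(p*(p^2 - 4*p + 3))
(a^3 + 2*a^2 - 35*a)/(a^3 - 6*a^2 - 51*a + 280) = a/(a - 8)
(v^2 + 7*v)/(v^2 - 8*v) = (v + 7)/(v - 8)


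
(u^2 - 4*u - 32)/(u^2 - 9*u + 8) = (u + 4)/(u - 1)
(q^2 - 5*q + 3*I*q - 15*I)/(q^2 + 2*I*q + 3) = (q - 5)/(q - I)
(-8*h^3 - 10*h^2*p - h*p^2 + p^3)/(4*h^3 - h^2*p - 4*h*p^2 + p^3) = (2*h + p)/(-h + p)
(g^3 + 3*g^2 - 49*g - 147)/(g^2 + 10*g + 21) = g - 7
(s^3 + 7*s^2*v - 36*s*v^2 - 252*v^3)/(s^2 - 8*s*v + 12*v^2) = (s^2 + 13*s*v + 42*v^2)/(s - 2*v)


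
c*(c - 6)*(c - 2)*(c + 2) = c^4 - 6*c^3 - 4*c^2 + 24*c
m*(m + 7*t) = m^2 + 7*m*t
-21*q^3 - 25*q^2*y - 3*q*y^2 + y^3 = (-7*q + y)*(q + y)*(3*q + y)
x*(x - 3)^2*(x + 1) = x^4 - 5*x^3 + 3*x^2 + 9*x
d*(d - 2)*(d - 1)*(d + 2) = d^4 - d^3 - 4*d^2 + 4*d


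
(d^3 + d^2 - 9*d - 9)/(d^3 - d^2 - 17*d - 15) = (d - 3)/(d - 5)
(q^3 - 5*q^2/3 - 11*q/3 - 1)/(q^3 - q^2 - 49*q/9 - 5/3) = 3*(q + 1)/(3*q + 5)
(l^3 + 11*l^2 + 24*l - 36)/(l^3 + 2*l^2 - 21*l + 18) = (l + 6)/(l - 3)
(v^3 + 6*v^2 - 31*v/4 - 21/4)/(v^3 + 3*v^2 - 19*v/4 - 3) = (v + 7)/(v + 4)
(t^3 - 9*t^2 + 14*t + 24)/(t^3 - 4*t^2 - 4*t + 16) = (t^2 - 5*t - 6)/(t^2 - 4)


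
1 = 1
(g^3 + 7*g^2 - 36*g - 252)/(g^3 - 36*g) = (g + 7)/g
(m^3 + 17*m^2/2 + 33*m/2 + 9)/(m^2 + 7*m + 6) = m + 3/2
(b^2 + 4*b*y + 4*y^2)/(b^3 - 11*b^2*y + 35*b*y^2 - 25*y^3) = (b^2 + 4*b*y + 4*y^2)/(b^3 - 11*b^2*y + 35*b*y^2 - 25*y^3)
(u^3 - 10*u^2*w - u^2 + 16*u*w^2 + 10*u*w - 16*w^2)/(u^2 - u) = u - 10*w + 16*w^2/u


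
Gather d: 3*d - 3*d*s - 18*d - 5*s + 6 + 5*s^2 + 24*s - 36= d*(-3*s - 15) + 5*s^2 + 19*s - 30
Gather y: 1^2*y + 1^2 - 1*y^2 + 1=-y^2 + y + 2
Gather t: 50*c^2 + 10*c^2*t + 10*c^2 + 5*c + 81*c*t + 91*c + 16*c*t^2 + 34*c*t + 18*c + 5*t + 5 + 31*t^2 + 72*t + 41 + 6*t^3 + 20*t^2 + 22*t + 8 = 60*c^2 + 114*c + 6*t^3 + t^2*(16*c + 51) + t*(10*c^2 + 115*c + 99) + 54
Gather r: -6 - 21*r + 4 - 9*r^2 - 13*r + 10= -9*r^2 - 34*r + 8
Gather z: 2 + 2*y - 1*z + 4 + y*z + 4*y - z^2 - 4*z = 6*y - z^2 + z*(y - 5) + 6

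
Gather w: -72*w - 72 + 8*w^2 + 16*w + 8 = 8*w^2 - 56*w - 64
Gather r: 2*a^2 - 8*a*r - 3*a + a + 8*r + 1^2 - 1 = 2*a^2 - 2*a + r*(8 - 8*a)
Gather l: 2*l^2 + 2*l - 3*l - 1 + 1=2*l^2 - l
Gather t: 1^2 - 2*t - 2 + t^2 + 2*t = t^2 - 1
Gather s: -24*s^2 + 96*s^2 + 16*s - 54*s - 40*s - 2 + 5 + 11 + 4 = 72*s^2 - 78*s + 18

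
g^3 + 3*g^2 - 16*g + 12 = (g - 2)*(g - 1)*(g + 6)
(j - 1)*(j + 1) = j^2 - 1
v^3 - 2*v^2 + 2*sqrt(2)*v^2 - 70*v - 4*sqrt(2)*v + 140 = (v - 2)*(v - 5*sqrt(2))*(v + 7*sqrt(2))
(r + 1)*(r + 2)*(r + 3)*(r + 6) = r^4 + 12*r^3 + 47*r^2 + 72*r + 36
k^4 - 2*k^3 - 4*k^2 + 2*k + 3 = (k - 3)*(k - 1)*(k + 1)^2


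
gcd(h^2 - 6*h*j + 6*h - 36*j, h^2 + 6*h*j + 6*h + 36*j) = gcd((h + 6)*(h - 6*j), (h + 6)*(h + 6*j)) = h + 6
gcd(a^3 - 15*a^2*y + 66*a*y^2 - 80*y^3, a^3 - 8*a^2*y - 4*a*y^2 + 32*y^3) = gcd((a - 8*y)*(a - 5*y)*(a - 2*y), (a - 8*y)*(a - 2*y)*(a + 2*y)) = a^2 - 10*a*y + 16*y^2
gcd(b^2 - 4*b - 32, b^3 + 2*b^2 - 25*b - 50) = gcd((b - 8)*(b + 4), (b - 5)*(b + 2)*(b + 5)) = 1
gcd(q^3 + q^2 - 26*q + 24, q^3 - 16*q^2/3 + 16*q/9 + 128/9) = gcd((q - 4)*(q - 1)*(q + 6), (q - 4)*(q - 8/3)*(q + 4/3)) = q - 4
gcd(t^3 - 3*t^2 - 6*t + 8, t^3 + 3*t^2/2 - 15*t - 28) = t^2 - 2*t - 8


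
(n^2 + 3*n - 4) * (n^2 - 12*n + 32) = n^4 - 9*n^3 - 8*n^2 + 144*n - 128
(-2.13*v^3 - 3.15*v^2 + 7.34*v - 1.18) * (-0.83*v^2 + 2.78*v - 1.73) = 1.7679*v^5 - 3.3069*v^4 - 11.1643*v^3 + 26.8341*v^2 - 15.9786*v + 2.0414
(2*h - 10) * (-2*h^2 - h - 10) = -4*h^3 + 18*h^2 - 10*h + 100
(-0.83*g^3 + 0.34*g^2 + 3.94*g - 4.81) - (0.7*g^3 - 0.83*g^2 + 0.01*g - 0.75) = -1.53*g^3 + 1.17*g^2 + 3.93*g - 4.06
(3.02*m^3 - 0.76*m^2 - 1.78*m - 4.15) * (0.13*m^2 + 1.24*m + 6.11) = 0.3926*m^5 + 3.646*m^4 + 17.2784*m^3 - 7.3903*m^2 - 16.0218*m - 25.3565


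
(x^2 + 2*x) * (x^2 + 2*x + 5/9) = x^4 + 4*x^3 + 41*x^2/9 + 10*x/9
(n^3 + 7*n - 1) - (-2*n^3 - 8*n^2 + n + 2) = 3*n^3 + 8*n^2 + 6*n - 3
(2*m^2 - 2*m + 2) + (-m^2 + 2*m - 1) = m^2 + 1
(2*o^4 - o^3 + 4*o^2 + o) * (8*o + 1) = 16*o^5 - 6*o^4 + 31*o^3 + 12*o^2 + o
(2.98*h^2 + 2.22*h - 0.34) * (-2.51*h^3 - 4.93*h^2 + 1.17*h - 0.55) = -7.4798*h^5 - 20.2636*h^4 - 6.6046*h^3 + 2.6346*h^2 - 1.6188*h + 0.187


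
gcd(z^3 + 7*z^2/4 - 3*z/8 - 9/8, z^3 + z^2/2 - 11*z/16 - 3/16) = z^2 + z/4 - 3/4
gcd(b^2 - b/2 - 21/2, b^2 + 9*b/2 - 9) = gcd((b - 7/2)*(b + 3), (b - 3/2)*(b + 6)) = 1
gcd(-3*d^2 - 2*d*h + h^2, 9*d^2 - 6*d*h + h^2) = 3*d - h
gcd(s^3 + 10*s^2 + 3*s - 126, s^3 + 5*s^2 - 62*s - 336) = s^2 + 13*s + 42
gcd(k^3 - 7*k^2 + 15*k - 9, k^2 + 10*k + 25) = 1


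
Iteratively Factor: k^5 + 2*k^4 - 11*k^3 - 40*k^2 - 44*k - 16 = (k + 1)*(k^4 + k^3 - 12*k^2 - 28*k - 16) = (k - 4)*(k + 1)*(k^3 + 5*k^2 + 8*k + 4) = (k - 4)*(k + 1)*(k + 2)*(k^2 + 3*k + 2) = (k - 4)*(k + 1)*(k + 2)^2*(k + 1)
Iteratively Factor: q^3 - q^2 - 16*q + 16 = (q - 1)*(q^2 - 16) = (q - 4)*(q - 1)*(q + 4)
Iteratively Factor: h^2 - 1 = (h + 1)*(h - 1)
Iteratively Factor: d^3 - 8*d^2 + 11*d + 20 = (d + 1)*(d^2 - 9*d + 20) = (d - 5)*(d + 1)*(d - 4)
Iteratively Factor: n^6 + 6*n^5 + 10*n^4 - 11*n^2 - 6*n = (n + 3)*(n^5 + 3*n^4 + n^3 - 3*n^2 - 2*n) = (n + 1)*(n + 3)*(n^4 + 2*n^3 - n^2 - 2*n) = (n + 1)*(n + 2)*(n + 3)*(n^3 - n) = (n - 1)*(n + 1)*(n + 2)*(n + 3)*(n^2 + n) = n*(n - 1)*(n + 1)*(n + 2)*(n + 3)*(n + 1)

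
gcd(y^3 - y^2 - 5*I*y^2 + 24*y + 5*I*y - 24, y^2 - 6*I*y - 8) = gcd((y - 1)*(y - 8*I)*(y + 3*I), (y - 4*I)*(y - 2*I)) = 1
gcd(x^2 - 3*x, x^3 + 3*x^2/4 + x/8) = x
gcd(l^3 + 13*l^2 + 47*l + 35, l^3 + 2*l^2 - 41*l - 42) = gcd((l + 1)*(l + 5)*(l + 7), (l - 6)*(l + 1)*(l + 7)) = l^2 + 8*l + 7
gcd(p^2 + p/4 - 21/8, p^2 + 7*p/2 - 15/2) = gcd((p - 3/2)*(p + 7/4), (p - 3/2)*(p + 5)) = p - 3/2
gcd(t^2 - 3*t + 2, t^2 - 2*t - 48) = 1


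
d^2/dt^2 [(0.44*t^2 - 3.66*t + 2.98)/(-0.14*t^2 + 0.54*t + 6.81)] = (1.38777878078145e-17*t^4 + 0.076944*t^3 - 2.867424*t^2 + 22.288392*t - 75.149736)/(0.002744*t^6 - 0.031752*t^5 - 0.277956*t^4 + 2.931552*t^3 + 13.520574*t^2 - 75.129282*t - 315.821241)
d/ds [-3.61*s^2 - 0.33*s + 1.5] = -7.22*s - 0.33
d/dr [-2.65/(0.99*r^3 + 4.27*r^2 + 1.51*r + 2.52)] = (7.8705*r^2 + 22.631*r + 4.0015)/(0.99*r^3 + 4.27*r^2 + 1.51*r + 2.52)^2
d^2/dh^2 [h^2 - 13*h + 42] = 2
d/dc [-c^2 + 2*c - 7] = 2 - 2*c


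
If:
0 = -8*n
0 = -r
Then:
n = 0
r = 0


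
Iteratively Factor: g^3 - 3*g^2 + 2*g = (g)*(g^2 - 3*g + 2) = g*(g - 2)*(g - 1)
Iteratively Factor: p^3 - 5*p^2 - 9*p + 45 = (p - 5)*(p^2 - 9) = (p - 5)*(p + 3)*(p - 3)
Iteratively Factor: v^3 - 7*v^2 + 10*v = (v - 5)*(v^2 - 2*v) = v*(v - 5)*(v - 2)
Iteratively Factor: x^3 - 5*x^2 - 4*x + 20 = (x - 2)*(x^2 - 3*x - 10) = (x - 2)*(x + 2)*(x - 5)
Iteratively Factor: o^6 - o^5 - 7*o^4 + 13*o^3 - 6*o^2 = (o - 1)*(o^5 - 7*o^3 + 6*o^2) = o*(o - 1)*(o^4 - 7*o^2 + 6*o) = o*(o - 1)^2*(o^3 + o^2 - 6*o) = o*(o - 2)*(o - 1)^2*(o^2 + 3*o) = o*(o - 2)*(o - 1)^2*(o + 3)*(o)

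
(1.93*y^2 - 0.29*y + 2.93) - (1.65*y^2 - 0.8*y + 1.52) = 0.28*y^2 + 0.51*y + 1.41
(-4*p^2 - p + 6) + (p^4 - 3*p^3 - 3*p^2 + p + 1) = p^4 - 3*p^3 - 7*p^2 + 7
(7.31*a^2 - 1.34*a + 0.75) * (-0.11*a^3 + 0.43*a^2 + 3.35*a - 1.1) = -0.8041*a^5 + 3.2907*a^4 + 23.8298*a^3 - 12.2075*a^2 + 3.9865*a - 0.825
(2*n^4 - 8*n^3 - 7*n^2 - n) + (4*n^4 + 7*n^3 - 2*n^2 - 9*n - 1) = 6*n^4 - n^3 - 9*n^2 - 10*n - 1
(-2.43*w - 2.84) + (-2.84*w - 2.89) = -5.27*w - 5.73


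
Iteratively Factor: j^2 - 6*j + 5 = (j - 5)*(j - 1)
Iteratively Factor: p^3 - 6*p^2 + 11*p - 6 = (p - 2)*(p^2 - 4*p + 3) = (p - 3)*(p - 2)*(p - 1)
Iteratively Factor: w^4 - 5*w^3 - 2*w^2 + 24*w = (w)*(w^3 - 5*w^2 - 2*w + 24) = w*(w + 2)*(w^2 - 7*w + 12) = w*(w - 4)*(w + 2)*(w - 3)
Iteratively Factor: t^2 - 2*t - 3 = (t + 1)*(t - 3)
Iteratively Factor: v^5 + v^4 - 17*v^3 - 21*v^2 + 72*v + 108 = (v + 2)*(v^4 - v^3 - 15*v^2 + 9*v + 54) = (v - 3)*(v + 2)*(v^3 + 2*v^2 - 9*v - 18) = (v - 3)*(v + 2)^2*(v^2 - 9) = (v - 3)^2*(v + 2)^2*(v + 3)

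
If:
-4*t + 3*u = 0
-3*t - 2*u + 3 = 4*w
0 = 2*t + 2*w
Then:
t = 9/5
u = 12/5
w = -9/5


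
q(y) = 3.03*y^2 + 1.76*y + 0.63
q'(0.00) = 1.76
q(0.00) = 0.63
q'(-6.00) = -34.60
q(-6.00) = 99.15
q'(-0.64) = -2.12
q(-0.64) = 0.74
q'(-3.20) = -17.63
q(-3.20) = 26.03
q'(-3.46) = -19.21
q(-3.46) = 30.81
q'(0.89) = 7.15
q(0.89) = 4.60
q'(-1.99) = -10.30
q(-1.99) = 9.13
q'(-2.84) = -15.45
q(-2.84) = 20.07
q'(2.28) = 15.58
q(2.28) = 20.39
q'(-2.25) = -11.88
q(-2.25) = 12.01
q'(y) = 6.06*y + 1.76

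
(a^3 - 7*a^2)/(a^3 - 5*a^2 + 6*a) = a*(a - 7)/(a^2 - 5*a + 6)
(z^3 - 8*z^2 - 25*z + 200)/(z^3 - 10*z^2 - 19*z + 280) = (z - 5)/(z - 7)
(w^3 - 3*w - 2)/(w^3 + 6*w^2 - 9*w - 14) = (w + 1)/(w + 7)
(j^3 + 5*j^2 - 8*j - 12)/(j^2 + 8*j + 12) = (j^2 - j - 2)/(j + 2)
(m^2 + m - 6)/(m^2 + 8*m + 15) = (m - 2)/(m + 5)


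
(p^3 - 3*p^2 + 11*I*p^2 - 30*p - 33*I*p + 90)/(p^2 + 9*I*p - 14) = (p^3 + p^2*(-3 + 11*I) + p*(-30 - 33*I) + 90)/(p^2 + 9*I*p - 14)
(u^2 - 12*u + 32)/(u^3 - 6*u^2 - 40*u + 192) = 1/(u + 6)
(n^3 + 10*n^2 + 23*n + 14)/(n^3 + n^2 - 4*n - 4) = (n + 7)/(n - 2)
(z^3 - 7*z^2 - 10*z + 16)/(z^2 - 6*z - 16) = z - 1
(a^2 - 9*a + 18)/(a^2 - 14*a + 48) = (a - 3)/(a - 8)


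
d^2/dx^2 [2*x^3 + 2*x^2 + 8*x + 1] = 12*x + 4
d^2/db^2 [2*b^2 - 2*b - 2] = 4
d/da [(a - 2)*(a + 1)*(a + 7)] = 3*a^2 + 12*a - 9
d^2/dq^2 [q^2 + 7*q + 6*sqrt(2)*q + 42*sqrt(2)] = 2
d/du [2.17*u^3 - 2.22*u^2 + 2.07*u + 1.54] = 6.51*u^2 - 4.44*u + 2.07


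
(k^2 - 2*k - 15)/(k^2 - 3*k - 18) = (k - 5)/(k - 6)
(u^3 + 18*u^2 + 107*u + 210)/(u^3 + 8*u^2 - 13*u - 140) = (u + 6)/(u - 4)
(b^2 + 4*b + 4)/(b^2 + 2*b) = (b + 2)/b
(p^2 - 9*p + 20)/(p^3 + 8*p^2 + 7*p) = (p^2 - 9*p + 20)/(p*(p^2 + 8*p + 7))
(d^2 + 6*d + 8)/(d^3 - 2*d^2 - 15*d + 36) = (d + 2)/(d^2 - 6*d + 9)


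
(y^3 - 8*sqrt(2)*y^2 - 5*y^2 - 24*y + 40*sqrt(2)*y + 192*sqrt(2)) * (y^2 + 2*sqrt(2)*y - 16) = y^5 - 6*sqrt(2)*y^4 - 5*y^4 - 72*y^3 + 30*sqrt(2)*y^3 + 240*y^2 + 272*sqrt(2)*y^2 - 640*sqrt(2)*y + 1152*y - 3072*sqrt(2)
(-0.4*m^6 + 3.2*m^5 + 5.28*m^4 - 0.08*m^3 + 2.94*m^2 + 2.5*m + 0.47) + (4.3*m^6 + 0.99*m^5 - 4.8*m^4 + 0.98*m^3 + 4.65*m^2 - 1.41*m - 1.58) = 3.9*m^6 + 4.19*m^5 + 0.48*m^4 + 0.9*m^3 + 7.59*m^2 + 1.09*m - 1.11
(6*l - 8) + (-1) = 6*l - 9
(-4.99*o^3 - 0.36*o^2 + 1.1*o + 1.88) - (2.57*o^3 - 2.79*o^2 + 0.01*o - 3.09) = -7.56*o^3 + 2.43*o^2 + 1.09*o + 4.97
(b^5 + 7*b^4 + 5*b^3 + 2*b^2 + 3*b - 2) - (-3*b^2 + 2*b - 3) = b^5 + 7*b^4 + 5*b^3 + 5*b^2 + b + 1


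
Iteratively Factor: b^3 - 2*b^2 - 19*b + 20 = (b + 4)*(b^2 - 6*b + 5) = (b - 1)*(b + 4)*(b - 5)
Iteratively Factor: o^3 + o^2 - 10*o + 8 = (o - 1)*(o^2 + 2*o - 8) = (o - 1)*(o + 4)*(o - 2)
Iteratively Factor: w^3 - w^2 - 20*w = (w + 4)*(w^2 - 5*w) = (w - 5)*(w + 4)*(w)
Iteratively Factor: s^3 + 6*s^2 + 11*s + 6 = (s + 3)*(s^2 + 3*s + 2) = (s + 2)*(s + 3)*(s + 1)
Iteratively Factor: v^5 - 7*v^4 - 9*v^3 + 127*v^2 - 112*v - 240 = (v - 5)*(v^4 - 2*v^3 - 19*v^2 + 32*v + 48) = (v - 5)*(v + 4)*(v^3 - 6*v^2 + 5*v + 12) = (v - 5)*(v - 3)*(v + 4)*(v^2 - 3*v - 4) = (v - 5)*(v - 3)*(v + 1)*(v + 4)*(v - 4)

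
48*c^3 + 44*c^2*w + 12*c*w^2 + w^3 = (2*c + w)*(4*c + w)*(6*c + w)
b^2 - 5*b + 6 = (b - 3)*(b - 2)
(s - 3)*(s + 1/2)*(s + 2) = s^3 - s^2/2 - 13*s/2 - 3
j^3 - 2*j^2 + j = j*(j - 1)^2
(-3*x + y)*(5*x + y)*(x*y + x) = -15*x^3*y - 15*x^3 + 2*x^2*y^2 + 2*x^2*y + x*y^3 + x*y^2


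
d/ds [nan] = 0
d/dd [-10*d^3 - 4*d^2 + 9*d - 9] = -30*d^2 - 8*d + 9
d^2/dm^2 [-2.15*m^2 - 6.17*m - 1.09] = -4.30000000000000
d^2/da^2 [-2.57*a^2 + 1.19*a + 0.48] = -5.14000000000000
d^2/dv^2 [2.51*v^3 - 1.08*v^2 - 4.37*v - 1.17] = 15.06*v - 2.16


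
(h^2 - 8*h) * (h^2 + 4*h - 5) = h^4 - 4*h^3 - 37*h^2 + 40*h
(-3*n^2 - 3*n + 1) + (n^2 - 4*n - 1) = -2*n^2 - 7*n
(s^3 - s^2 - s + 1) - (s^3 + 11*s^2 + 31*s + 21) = -12*s^2 - 32*s - 20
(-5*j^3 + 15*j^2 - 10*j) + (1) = -5*j^3 + 15*j^2 - 10*j + 1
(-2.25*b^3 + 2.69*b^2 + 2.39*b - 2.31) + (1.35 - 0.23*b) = -2.25*b^3 + 2.69*b^2 + 2.16*b - 0.96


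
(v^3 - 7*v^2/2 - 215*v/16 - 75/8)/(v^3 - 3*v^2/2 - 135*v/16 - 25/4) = (v - 6)/(v - 4)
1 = 1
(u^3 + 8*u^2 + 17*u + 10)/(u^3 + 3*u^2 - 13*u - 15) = (u + 2)/(u - 3)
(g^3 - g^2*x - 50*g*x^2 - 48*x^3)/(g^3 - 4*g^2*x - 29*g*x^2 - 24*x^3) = (g + 6*x)/(g + 3*x)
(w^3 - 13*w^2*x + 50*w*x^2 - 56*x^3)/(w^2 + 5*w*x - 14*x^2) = (w^2 - 11*w*x + 28*x^2)/(w + 7*x)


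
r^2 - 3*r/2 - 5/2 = (r - 5/2)*(r + 1)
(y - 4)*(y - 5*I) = y^2 - 4*y - 5*I*y + 20*I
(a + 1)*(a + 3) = a^2 + 4*a + 3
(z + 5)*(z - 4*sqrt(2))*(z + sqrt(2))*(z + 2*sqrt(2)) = z^4 - sqrt(2)*z^3 + 5*z^3 - 20*z^2 - 5*sqrt(2)*z^2 - 100*z - 16*sqrt(2)*z - 80*sqrt(2)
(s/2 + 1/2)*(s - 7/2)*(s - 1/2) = s^3/2 - 3*s^2/2 - 9*s/8 + 7/8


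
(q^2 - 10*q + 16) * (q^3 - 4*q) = q^5 - 10*q^4 + 12*q^3 + 40*q^2 - 64*q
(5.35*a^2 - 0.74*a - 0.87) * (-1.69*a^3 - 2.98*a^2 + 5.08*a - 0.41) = -9.0415*a^5 - 14.6924*a^4 + 30.8535*a^3 - 3.3601*a^2 - 4.1162*a + 0.3567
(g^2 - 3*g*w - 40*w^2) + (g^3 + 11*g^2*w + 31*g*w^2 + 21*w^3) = g^3 + 11*g^2*w + g^2 + 31*g*w^2 - 3*g*w + 21*w^3 - 40*w^2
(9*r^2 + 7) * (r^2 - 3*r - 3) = 9*r^4 - 27*r^3 - 20*r^2 - 21*r - 21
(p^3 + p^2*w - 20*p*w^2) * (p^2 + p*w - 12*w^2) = p^5 + 2*p^4*w - 31*p^3*w^2 - 32*p^2*w^3 + 240*p*w^4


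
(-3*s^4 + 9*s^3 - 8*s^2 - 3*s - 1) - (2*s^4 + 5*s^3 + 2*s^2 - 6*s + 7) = -5*s^4 + 4*s^3 - 10*s^2 + 3*s - 8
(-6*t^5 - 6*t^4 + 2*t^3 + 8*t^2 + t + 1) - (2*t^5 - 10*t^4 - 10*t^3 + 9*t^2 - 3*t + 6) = -8*t^5 + 4*t^4 + 12*t^3 - t^2 + 4*t - 5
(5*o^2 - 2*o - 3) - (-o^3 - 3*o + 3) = o^3 + 5*o^2 + o - 6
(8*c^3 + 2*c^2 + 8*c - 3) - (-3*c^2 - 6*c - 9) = 8*c^3 + 5*c^2 + 14*c + 6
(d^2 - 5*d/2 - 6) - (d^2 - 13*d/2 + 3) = 4*d - 9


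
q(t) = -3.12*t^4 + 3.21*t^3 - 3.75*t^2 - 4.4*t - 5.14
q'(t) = -12.48*t^3 + 9.63*t^2 - 7.5*t - 4.4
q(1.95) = -49.29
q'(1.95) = -74.94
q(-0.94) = -9.42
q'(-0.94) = 21.52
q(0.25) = -6.44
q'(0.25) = -5.87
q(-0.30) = -4.27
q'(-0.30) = -0.95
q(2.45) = -103.64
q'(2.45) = -148.50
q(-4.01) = -1061.52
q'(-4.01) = 985.25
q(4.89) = -1524.96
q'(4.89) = -1270.09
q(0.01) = -5.18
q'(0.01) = -4.47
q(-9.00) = -23079.70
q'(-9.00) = 9941.05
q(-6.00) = -4850.62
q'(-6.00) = 3082.96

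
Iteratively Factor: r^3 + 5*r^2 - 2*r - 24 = (r - 2)*(r^2 + 7*r + 12) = (r - 2)*(r + 4)*(r + 3)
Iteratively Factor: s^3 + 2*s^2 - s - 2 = (s + 2)*(s^2 - 1) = (s + 1)*(s + 2)*(s - 1)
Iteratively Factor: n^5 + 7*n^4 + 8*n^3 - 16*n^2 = (n)*(n^4 + 7*n^3 + 8*n^2 - 16*n) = n*(n + 4)*(n^3 + 3*n^2 - 4*n) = n^2*(n + 4)*(n^2 + 3*n - 4) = n^2*(n - 1)*(n + 4)*(n + 4)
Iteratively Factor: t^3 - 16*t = (t)*(t^2 - 16) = t*(t + 4)*(t - 4)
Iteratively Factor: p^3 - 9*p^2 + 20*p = (p - 4)*(p^2 - 5*p) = p*(p - 4)*(p - 5)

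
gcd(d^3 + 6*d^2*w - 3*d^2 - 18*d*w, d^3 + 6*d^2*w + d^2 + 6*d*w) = d^2 + 6*d*w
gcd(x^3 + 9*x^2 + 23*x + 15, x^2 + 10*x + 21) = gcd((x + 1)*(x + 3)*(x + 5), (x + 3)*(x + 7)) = x + 3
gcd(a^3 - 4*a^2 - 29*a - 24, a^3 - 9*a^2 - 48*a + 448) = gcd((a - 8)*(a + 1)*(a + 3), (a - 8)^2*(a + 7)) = a - 8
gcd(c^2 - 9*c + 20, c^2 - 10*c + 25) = c - 5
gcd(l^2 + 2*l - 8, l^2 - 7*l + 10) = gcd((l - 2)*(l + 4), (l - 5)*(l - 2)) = l - 2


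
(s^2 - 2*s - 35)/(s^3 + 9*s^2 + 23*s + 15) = (s - 7)/(s^2 + 4*s + 3)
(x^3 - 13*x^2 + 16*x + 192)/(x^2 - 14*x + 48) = (x^2 - 5*x - 24)/(x - 6)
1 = 1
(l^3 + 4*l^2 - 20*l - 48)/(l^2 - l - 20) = (-l^3 - 4*l^2 + 20*l + 48)/(-l^2 + l + 20)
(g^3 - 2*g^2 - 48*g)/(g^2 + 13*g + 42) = g*(g - 8)/(g + 7)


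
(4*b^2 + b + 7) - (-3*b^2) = 7*b^2 + b + 7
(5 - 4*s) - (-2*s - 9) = 14 - 2*s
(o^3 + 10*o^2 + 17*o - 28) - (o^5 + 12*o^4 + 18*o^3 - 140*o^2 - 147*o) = -o^5 - 12*o^4 - 17*o^3 + 150*o^2 + 164*o - 28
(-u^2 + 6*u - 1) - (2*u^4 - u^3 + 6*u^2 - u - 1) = -2*u^4 + u^3 - 7*u^2 + 7*u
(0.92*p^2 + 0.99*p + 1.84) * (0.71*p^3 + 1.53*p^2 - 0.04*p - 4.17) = 0.6532*p^5 + 2.1105*p^4 + 2.7843*p^3 - 1.0608*p^2 - 4.2019*p - 7.6728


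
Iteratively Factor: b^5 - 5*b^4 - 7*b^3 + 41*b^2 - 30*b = (b)*(b^4 - 5*b^3 - 7*b^2 + 41*b - 30) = b*(b + 3)*(b^3 - 8*b^2 + 17*b - 10) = b*(b - 5)*(b + 3)*(b^2 - 3*b + 2) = b*(b - 5)*(b - 1)*(b + 3)*(b - 2)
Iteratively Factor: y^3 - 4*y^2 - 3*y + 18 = (y - 3)*(y^2 - y - 6) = (y - 3)^2*(y + 2)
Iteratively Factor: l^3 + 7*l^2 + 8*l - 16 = (l + 4)*(l^2 + 3*l - 4) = (l + 4)^2*(l - 1)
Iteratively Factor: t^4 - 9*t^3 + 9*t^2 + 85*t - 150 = (t + 3)*(t^3 - 12*t^2 + 45*t - 50) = (t - 5)*(t + 3)*(t^2 - 7*t + 10) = (t - 5)^2*(t + 3)*(t - 2)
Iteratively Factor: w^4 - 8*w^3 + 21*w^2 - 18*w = (w - 2)*(w^3 - 6*w^2 + 9*w) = (w - 3)*(w - 2)*(w^2 - 3*w) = (w - 3)^2*(w - 2)*(w)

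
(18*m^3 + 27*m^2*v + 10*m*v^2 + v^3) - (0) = 18*m^3 + 27*m^2*v + 10*m*v^2 + v^3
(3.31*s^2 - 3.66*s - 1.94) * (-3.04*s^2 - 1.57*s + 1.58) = -10.0624*s^4 + 5.9297*s^3 + 16.8736*s^2 - 2.737*s - 3.0652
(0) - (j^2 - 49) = 49 - j^2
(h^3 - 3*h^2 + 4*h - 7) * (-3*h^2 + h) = -3*h^5 + 10*h^4 - 15*h^3 + 25*h^2 - 7*h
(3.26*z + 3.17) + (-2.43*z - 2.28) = 0.83*z + 0.89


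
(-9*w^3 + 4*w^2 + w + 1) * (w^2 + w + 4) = -9*w^5 - 5*w^4 - 31*w^3 + 18*w^2 + 5*w + 4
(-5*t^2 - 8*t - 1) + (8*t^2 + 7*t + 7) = 3*t^2 - t + 6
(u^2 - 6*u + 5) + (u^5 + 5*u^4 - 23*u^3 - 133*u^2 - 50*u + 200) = u^5 + 5*u^4 - 23*u^3 - 132*u^2 - 56*u + 205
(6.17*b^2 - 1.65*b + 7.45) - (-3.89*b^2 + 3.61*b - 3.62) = 10.06*b^2 - 5.26*b + 11.07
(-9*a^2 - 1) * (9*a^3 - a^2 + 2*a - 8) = -81*a^5 + 9*a^4 - 27*a^3 + 73*a^2 - 2*a + 8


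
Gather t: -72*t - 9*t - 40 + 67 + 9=36 - 81*t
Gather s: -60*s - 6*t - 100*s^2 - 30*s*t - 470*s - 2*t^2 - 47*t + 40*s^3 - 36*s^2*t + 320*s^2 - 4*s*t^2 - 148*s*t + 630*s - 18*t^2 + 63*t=40*s^3 + s^2*(220 - 36*t) + s*(-4*t^2 - 178*t + 100) - 20*t^2 + 10*t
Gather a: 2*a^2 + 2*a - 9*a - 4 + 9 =2*a^2 - 7*a + 5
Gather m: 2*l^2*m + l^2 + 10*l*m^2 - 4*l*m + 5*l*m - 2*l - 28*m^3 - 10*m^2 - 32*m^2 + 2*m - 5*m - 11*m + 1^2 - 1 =l^2 - 2*l - 28*m^3 + m^2*(10*l - 42) + m*(2*l^2 + l - 14)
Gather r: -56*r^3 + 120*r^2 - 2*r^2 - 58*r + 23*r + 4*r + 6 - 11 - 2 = -56*r^3 + 118*r^2 - 31*r - 7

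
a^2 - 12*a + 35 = (a - 7)*(a - 5)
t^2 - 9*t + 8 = (t - 8)*(t - 1)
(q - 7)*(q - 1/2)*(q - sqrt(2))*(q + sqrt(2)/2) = q^4 - 15*q^3/2 - sqrt(2)*q^3/2 + 5*q^2/2 + 15*sqrt(2)*q^2/4 - 7*sqrt(2)*q/4 + 15*q/2 - 7/2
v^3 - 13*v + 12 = (v - 3)*(v - 1)*(v + 4)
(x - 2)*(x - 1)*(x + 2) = x^3 - x^2 - 4*x + 4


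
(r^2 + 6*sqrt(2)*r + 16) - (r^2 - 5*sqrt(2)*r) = 11*sqrt(2)*r + 16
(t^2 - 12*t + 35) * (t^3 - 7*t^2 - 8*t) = t^5 - 19*t^4 + 111*t^3 - 149*t^2 - 280*t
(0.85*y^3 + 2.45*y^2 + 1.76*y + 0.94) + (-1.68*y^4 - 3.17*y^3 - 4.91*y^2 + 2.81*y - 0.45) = -1.68*y^4 - 2.32*y^3 - 2.46*y^2 + 4.57*y + 0.49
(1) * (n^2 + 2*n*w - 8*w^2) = n^2 + 2*n*w - 8*w^2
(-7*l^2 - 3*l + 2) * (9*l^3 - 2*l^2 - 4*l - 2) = -63*l^5 - 13*l^4 + 52*l^3 + 22*l^2 - 2*l - 4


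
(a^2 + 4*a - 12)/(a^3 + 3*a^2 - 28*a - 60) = (a - 2)/(a^2 - 3*a - 10)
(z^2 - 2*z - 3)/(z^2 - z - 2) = (z - 3)/(z - 2)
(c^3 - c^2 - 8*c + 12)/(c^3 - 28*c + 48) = (c^2 + c - 6)/(c^2 + 2*c - 24)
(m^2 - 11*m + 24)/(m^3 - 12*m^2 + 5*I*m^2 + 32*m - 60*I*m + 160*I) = (m - 3)/(m^2 + m*(-4 + 5*I) - 20*I)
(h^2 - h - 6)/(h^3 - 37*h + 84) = (h + 2)/(h^2 + 3*h - 28)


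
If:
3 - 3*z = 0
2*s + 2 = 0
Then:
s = -1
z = 1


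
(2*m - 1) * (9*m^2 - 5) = 18*m^3 - 9*m^2 - 10*m + 5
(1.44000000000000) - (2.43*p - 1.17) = 2.61 - 2.43*p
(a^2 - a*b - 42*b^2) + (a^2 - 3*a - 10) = 2*a^2 - a*b - 3*a - 42*b^2 - 10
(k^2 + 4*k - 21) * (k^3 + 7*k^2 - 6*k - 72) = k^5 + 11*k^4 + k^3 - 243*k^2 - 162*k + 1512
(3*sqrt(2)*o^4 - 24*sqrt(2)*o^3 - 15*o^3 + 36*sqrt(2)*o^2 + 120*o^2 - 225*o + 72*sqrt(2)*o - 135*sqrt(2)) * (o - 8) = 3*sqrt(2)*o^5 - 48*sqrt(2)*o^4 - 15*o^4 + 240*o^3 + 228*sqrt(2)*o^3 - 1185*o^2 - 216*sqrt(2)*o^2 - 711*sqrt(2)*o + 1800*o + 1080*sqrt(2)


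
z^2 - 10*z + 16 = (z - 8)*(z - 2)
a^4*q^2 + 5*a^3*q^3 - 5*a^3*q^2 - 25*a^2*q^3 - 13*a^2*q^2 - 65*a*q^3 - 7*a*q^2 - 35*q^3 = (a - 7)*(a + 5*q)*(a*q + q)^2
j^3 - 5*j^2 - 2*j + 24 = (j - 4)*(j - 3)*(j + 2)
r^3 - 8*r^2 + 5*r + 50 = (r - 5)^2*(r + 2)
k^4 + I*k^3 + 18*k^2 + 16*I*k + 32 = (k - 4*I)*(k - I)*(k + 2*I)*(k + 4*I)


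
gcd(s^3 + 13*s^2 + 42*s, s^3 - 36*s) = s^2 + 6*s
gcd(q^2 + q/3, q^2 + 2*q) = q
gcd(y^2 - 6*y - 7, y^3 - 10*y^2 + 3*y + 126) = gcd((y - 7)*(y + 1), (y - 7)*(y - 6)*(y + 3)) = y - 7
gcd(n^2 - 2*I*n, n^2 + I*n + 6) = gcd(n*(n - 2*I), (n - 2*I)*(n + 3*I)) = n - 2*I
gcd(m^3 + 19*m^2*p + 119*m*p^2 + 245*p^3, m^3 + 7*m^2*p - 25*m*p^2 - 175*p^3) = m^2 + 12*m*p + 35*p^2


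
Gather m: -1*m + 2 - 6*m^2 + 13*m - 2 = -6*m^2 + 12*m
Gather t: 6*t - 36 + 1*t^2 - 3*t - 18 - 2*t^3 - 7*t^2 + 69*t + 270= -2*t^3 - 6*t^2 + 72*t + 216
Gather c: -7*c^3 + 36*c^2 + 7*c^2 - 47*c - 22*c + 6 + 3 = -7*c^3 + 43*c^2 - 69*c + 9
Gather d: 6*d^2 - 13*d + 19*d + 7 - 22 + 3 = 6*d^2 + 6*d - 12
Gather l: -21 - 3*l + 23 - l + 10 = 12 - 4*l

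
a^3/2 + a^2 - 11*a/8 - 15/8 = (a/2 + 1/2)*(a - 3/2)*(a + 5/2)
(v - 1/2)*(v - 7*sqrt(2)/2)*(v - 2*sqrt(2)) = v^3 - 11*sqrt(2)*v^2/2 - v^2/2 + 11*sqrt(2)*v/4 + 14*v - 7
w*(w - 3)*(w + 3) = w^3 - 9*w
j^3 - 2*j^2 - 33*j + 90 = (j - 5)*(j - 3)*(j + 6)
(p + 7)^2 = p^2 + 14*p + 49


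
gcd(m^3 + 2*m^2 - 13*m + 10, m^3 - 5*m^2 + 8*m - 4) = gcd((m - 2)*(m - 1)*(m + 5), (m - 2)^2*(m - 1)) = m^2 - 3*m + 2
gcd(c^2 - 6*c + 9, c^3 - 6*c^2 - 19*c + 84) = c - 3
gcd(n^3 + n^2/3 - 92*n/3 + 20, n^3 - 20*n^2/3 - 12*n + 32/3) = n - 2/3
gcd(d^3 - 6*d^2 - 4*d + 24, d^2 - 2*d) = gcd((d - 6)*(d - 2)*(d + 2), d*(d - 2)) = d - 2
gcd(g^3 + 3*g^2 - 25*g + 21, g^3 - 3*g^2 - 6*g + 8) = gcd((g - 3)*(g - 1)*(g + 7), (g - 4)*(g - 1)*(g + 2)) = g - 1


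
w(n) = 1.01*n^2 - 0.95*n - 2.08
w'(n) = 2.02*n - 0.95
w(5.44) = 22.64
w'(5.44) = 10.04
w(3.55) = 7.28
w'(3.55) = 6.22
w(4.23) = 11.97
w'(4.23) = 7.59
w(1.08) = -1.93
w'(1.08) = 1.23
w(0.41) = -2.30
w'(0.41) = -0.12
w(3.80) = 8.89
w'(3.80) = 6.73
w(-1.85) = 3.13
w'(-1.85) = -4.69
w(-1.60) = 2.03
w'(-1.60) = -4.18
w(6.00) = 28.58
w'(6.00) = 11.17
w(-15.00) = 239.42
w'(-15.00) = -31.25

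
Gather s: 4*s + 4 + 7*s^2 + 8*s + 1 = 7*s^2 + 12*s + 5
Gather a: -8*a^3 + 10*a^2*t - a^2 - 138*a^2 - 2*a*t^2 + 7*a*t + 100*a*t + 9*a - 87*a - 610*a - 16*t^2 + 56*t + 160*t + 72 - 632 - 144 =-8*a^3 + a^2*(10*t - 139) + a*(-2*t^2 + 107*t - 688) - 16*t^2 + 216*t - 704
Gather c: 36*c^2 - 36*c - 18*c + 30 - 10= 36*c^2 - 54*c + 20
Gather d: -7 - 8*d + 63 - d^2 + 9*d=-d^2 + d + 56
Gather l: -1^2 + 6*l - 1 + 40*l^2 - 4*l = 40*l^2 + 2*l - 2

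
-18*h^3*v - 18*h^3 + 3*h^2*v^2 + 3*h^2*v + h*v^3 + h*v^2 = (-3*h + v)*(6*h + v)*(h*v + h)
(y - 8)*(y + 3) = y^2 - 5*y - 24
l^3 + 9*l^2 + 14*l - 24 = (l - 1)*(l + 4)*(l + 6)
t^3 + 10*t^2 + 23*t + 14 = (t + 1)*(t + 2)*(t + 7)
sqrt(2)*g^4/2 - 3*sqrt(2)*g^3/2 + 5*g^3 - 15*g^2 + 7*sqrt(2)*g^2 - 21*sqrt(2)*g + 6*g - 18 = (g - 3)*(g + sqrt(2))*(g + 3*sqrt(2))*(sqrt(2)*g/2 + 1)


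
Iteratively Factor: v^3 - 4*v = (v - 2)*(v^2 + 2*v) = (v - 2)*(v + 2)*(v)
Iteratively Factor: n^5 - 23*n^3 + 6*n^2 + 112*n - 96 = (n - 1)*(n^4 + n^3 - 22*n^2 - 16*n + 96) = (n - 1)*(n + 4)*(n^3 - 3*n^2 - 10*n + 24) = (n - 2)*(n - 1)*(n + 4)*(n^2 - n - 12) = (n - 2)*(n - 1)*(n + 3)*(n + 4)*(n - 4)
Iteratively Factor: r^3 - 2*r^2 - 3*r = (r + 1)*(r^2 - 3*r) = r*(r + 1)*(r - 3)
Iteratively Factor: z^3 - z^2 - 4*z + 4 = (z - 1)*(z^2 - 4) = (z - 2)*(z - 1)*(z + 2)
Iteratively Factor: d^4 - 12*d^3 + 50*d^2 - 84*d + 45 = (d - 3)*(d^3 - 9*d^2 + 23*d - 15) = (d - 3)^2*(d^2 - 6*d + 5) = (d - 3)^2*(d - 1)*(d - 5)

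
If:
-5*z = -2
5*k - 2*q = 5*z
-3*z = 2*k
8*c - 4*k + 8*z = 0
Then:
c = -7/10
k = -3/5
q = -5/2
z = 2/5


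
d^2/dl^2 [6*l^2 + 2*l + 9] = 12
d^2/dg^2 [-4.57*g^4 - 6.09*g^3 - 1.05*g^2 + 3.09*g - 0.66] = -54.84*g^2 - 36.54*g - 2.1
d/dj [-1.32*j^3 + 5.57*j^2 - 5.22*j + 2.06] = -3.96*j^2 + 11.14*j - 5.22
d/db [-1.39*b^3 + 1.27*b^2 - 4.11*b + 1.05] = -4.17*b^2 + 2.54*b - 4.11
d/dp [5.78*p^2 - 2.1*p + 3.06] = 11.56*p - 2.1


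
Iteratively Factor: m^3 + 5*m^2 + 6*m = (m + 2)*(m^2 + 3*m) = (m + 2)*(m + 3)*(m)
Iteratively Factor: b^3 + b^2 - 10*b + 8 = (b - 2)*(b^2 + 3*b - 4) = (b - 2)*(b + 4)*(b - 1)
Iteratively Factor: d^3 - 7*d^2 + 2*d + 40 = (d - 5)*(d^2 - 2*d - 8) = (d - 5)*(d - 4)*(d + 2)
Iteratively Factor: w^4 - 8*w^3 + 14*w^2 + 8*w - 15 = (w + 1)*(w^3 - 9*w^2 + 23*w - 15) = (w - 3)*(w + 1)*(w^2 - 6*w + 5) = (w - 5)*(w - 3)*(w + 1)*(w - 1)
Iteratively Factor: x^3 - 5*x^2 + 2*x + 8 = (x - 4)*(x^2 - x - 2) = (x - 4)*(x - 2)*(x + 1)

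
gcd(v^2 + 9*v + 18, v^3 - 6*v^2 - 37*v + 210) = v + 6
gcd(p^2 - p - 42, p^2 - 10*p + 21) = p - 7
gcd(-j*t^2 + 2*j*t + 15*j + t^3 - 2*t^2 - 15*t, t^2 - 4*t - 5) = t - 5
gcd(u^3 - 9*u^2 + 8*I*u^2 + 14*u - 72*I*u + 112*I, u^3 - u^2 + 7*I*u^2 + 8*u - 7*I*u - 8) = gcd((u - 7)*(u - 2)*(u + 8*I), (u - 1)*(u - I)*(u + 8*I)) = u + 8*I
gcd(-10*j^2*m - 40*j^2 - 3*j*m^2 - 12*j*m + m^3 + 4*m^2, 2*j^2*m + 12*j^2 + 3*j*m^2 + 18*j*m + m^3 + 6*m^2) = 2*j + m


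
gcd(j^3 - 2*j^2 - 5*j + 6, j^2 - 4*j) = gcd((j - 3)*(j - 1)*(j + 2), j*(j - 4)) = 1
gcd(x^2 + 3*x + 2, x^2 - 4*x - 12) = x + 2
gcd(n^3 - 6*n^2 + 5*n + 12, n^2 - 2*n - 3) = n^2 - 2*n - 3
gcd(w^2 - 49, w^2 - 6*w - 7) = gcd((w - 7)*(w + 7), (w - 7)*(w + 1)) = w - 7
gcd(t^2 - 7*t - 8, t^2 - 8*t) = t - 8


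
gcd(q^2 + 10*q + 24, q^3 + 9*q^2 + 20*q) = q + 4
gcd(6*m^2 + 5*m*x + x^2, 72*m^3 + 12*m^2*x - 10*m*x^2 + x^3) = 2*m + x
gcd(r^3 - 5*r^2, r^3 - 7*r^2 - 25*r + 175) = r - 5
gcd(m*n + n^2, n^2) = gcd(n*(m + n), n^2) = n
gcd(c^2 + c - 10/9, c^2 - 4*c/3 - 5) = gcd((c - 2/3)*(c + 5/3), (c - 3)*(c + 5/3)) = c + 5/3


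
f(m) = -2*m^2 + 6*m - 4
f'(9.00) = -30.00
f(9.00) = -112.00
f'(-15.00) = 66.00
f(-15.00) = -544.00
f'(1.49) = 0.04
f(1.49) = 0.50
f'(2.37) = -3.48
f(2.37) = -1.01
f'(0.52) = 3.92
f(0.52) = -1.42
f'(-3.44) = 19.76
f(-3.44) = -48.31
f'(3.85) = -9.40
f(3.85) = -10.54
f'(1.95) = -1.80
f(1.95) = 0.09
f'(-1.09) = 10.36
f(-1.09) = -12.92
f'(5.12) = -14.48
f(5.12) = -25.71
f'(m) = 6 - 4*m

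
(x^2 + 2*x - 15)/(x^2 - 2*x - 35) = (x - 3)/(x - 7)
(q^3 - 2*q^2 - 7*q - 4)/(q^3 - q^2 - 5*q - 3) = (q - 4)/(q - 3)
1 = 1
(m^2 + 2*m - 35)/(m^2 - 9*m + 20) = (m + 7)/(m - 4)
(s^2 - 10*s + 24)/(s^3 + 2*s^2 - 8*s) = (s^2 - 10*s + 24)/(s*(s^2 + 2*s - 8))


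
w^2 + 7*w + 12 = (w + 3)*(w + 4)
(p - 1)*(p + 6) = p^2 + 5*p - 6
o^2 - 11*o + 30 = (o - 6)*(o - 5)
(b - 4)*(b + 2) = b^2 - 2*b - 8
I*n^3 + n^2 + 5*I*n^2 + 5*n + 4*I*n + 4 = (n + 1)*(n + 4)*(I*n + 1)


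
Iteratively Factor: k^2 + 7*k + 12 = (k + 3)*(k + 4)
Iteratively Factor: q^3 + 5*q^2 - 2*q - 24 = (q - 2)*(q^2 + 7*q + 12) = (q - 2)*(q + 3)*(q + 4)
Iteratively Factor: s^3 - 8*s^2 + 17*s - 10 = (s - 1)*(s^2 - 7*s + 10) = (s - 5)*(s - 1)*(s - 2)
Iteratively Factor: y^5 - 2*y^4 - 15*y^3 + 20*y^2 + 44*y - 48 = (y + 2)*(y^4 - 4*y^3 - 7*y^2 + 34*y - 24) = (y - 1)*(y + 2)*(y^3 - 3*y^2 - 10*y + 24) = (y - 4)*(y - 1)*(y + 2)*(y^2 + y - 6) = (y - 4)*(y - 2)*(y - 1)*(y + 2)*(y + 3)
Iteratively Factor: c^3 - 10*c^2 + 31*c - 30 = (c - 5)*(c^2 - 5*c + 6) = (c - 5)*(c - 2)*(c - 3)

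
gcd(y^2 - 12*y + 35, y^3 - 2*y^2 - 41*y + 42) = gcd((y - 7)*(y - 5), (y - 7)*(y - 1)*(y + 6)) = y - 7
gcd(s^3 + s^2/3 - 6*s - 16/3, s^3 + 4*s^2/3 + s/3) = s + 1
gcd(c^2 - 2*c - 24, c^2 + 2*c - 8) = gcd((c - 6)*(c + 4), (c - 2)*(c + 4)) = c + 4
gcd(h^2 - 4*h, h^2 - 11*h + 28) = h - 4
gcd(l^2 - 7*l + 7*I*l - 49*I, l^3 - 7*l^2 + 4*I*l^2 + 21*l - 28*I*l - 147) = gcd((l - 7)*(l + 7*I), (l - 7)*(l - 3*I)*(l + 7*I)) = l^2 + l*(-7 + 7*I) - 49*I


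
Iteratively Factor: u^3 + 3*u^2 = (u)*(u^2 + 3*u) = u^2*(u + 3)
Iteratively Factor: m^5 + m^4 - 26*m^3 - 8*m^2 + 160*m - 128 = (m - 4)*(m^4 + 5*m^3 - 6*m^2 - 32*m + 32) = (m - 4)*(m + 4)*(m^3 + m^2 - 10*m + 8) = (m - 4)*(m + 4)^2*(m^2 - 3*m + 2) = (m - 4)*(m - 1)*(m + 4)^2*(m - 2)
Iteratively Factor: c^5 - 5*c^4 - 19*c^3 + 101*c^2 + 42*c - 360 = (c - 3)*(c^4 - 2*c^3 - 25*c^2 + 26*c + 120) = (c - 3)*(c + 4)*(c^3 - 6*c^2 - c + 30) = (c - 3)*(c + 2)*(c + 4)*(c^2 - 8*c + 15) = (c - 5)*(c - 3)*(c + 2)*(c + 4)*(c - 3)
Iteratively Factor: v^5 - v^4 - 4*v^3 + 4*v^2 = (v + 2)*(v^4 - 3*v^3 + 2*v^2) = v*(v + 2)*(v^3 - 3*v^2 + 2*v) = v*(v - 1)*(v + 2)*(v^2 - 2*v) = v^2*(v - 1)*(v + 2)*(v - 2)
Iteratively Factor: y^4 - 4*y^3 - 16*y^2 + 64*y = (y - 4)*(y^3 - 16*y) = (y - 4)*(y + 4)*(y^2 - 4*y) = y*(y - 4)*(y + 4)*(y - 4)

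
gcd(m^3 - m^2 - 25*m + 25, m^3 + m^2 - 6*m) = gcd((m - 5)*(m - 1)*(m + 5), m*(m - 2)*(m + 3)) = 1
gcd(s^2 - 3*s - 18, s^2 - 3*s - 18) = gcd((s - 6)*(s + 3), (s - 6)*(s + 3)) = s^2 - 3*s - 18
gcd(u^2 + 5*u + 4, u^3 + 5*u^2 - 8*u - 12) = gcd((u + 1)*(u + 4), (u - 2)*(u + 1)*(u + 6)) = u + 1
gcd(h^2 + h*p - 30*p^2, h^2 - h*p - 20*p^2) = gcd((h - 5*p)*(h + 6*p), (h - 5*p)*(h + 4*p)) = -h + 5*p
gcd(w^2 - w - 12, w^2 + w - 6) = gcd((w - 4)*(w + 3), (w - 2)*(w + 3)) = w + 3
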